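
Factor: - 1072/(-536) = 2^1 = 2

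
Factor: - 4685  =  -5^1 * 937^1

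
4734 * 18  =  85212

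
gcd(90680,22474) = 2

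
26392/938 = 13196/469= 28.14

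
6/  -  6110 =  - 3/3055 =- 0.00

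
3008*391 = 1176128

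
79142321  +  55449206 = 134591527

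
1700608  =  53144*32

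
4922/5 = 4922/5 = 984.40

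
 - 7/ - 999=7/999 = 0.01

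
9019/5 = 9019/5=   1803.80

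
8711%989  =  799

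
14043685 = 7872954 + 6170731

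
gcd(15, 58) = 1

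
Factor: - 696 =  - 2^3 *3^1 *29^1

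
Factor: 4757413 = 113^1 * 42101^1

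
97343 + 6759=104102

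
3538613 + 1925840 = 5464453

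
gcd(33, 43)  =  1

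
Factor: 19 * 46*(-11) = -2^1*11^1*19^1*23^1 = -9614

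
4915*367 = 1803805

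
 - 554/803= - 554/803= -0.69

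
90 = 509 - 419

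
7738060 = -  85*( - 91036 ) 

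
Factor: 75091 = 61^1*1231^1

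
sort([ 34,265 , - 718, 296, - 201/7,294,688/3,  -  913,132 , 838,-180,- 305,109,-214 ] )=[ - 913, - 718,-305, - 214,-180,- 201/7, 34 , 109,132,688/3,265 , 294 , 296, 838]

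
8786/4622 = 1  +  2082/2311 =1.90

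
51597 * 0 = 0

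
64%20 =4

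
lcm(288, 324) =2592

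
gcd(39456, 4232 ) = 8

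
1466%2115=1466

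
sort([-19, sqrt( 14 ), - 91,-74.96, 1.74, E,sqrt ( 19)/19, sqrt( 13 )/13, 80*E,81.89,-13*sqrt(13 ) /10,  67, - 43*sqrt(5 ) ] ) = [-43*sqrt(5),-91, - 74.96, - 19,-13*sqrt(13 )/10 , sqrt(19)/19,sqrt(13)/13,1.74, E,sqrt( 14 ), 67,81.89,80*E]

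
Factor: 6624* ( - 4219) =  - 2^5 *3^2*23^1*4219^1  =  - 27946656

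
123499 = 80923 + 42576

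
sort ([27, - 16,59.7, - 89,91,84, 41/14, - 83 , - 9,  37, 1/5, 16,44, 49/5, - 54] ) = [ - 89,-83,  -  54, - 16, - 9,1/5 , 41/14, 49/5,16, 27 , 37  ,  44,59.7 , 84,  91]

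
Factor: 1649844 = 2^2 * 3^2*7^1 * 6547^1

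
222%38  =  32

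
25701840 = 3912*6570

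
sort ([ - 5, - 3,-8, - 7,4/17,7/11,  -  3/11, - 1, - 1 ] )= [ - 8, - 7, - 5, - 3,-1, - 1, - 3/11,4/17,7/11]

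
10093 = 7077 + 3016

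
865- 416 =449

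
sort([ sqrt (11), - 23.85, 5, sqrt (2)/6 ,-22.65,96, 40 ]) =[ - 23.85, - 22.65, sqrt(2)/6,sqrt( 11),5,40,96]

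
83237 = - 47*(-1771) 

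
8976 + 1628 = 10604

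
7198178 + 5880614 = 13078792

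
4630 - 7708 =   -  3078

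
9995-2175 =7820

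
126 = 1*126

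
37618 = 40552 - 2934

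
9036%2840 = 516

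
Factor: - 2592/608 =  - 3^4 * 19^(-1 ) = - 81/19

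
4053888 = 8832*459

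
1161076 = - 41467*( - 28)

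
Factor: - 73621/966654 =-2^( - 1)*3^(  -  7) * 13^(-1 ) * 17^( - 1)*83^1 * 887^1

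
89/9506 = 89/9506 = 0.01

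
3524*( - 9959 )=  - 35095516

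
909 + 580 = 1489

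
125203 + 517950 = 643153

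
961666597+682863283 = 1644529880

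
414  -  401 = 13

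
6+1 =7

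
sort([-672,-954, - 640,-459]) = [ -954, - 672, - 640,-459]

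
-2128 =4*( - 532 )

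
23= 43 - 20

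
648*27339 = 17715672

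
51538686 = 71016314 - 19477628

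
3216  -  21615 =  - 18399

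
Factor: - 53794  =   - 2^1*13^1*2069^1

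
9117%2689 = 1050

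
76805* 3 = 230415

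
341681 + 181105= 522786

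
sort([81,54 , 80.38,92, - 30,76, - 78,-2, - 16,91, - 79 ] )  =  [ - 79,-78,- 30, - 16, - 2,54,76, 80.38, 81,91, 92]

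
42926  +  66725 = 109651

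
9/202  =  9/202 = 0.04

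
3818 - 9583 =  - 5765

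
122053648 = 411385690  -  289332042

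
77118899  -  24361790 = 52757109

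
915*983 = 899445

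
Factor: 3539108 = 2^2*503^1*1759^1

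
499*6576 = 3281424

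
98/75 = 98/75 = 1.31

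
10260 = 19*540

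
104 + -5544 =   -  5440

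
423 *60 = 25380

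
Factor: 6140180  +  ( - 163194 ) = 5976986=2^1*31^1*149^1*647^1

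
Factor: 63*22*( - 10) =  - 13860 =- 2^2*3^2*5^1 *7^1*11^1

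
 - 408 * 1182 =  - 482256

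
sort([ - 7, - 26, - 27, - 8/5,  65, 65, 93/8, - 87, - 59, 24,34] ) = [ - 87, - 59, - 27,-26, - 7, - 8/5, 93/8,24,34,65, 65 ] 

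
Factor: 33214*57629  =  2^1*11^1 * 13^2 * 31^1*16607^1=1914089606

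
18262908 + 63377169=81640077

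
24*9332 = 223968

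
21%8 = 5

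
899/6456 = 899/6456  =  0.14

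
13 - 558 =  - 545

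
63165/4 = 15791 + 1/4= 15791.25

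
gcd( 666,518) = 74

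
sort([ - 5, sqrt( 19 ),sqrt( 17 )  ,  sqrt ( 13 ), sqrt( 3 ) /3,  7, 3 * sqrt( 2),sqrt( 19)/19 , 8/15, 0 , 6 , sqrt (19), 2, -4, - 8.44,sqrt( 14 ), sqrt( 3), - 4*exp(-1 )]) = [ - 8.44 , - 5, -4, - 4*exp(-1),  0 , sqrt( 19 ) /19 , 8/15, sqrt( 3)/3, sqrt( 3), 2,sqrt( 13),  sqrt(14), sqrt(17), 3*sqrt( 2 )  ,  sqrt(19),  sqrt( 19) , 6, 7] 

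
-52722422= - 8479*6218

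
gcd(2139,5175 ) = 69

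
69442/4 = 17360 + 1/2 = 17360.50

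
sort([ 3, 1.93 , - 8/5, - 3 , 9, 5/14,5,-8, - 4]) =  [ - 8,-4, - 3, - 8/5, 5/14,1.93, 3,  5, 9] 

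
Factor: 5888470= 2^1*5^1*7^1*84121^1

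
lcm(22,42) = 462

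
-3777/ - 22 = 3777/22 = 171.68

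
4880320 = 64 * 76255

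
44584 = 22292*2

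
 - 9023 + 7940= -1083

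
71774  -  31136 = 40638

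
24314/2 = 12157  =  12157.00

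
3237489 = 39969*81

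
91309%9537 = 5476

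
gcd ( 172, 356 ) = 4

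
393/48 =131/16 =8.19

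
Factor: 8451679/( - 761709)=-3^(- 1)*13^( - 1)*1601^1*5279^1*19531^ ( - 1)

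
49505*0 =0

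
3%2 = 1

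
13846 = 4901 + 8945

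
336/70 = 4 + 4/5= 4.80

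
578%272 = 34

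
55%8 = 7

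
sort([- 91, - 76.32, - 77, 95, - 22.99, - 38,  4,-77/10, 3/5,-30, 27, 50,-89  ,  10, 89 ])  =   [  -  91, - 89, - 77,-76.32, - 38, - 30,  -  22.99 ,  -  77/10, 3/5, 4, 10, 27, 50, 89, 95]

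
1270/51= 24 + 46/51 = 24.90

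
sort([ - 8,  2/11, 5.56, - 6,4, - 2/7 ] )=[ - 8, - 6,-2/7, 2/11,  4,5.56]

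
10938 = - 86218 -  - 97156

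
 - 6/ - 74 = 3/37 = 0.08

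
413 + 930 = 1343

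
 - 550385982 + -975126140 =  - 1525512122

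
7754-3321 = 4433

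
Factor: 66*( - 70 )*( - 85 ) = 2^2*3^1 *5^2 * 7^1*11^1 * 17^1=392700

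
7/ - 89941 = -7/89941 =- 0.00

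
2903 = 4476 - 1573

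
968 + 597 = 1565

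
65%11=10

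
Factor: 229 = 229^1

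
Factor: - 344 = -2^3*43^1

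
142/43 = 142/43 =3.30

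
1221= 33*37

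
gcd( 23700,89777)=1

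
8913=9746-833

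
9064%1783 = 149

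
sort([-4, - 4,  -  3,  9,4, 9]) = [-4, - 4, - 3, 4, 9,9] 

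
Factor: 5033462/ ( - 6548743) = -2^1 * 7^1*17^1*21149^1*6548743^( - 1)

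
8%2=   0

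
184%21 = 16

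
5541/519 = 1847/173=10.68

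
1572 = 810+762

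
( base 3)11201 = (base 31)43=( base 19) 6d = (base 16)7F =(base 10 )127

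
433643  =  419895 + 13748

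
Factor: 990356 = 2^2*19^1* 83^1  *157^1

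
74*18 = 1332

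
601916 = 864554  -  262638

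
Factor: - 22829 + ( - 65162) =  - 87991^1 = - 87991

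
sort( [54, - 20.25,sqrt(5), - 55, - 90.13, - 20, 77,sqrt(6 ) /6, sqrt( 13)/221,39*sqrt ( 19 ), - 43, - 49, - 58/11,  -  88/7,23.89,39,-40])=[ - 90.13 ,  -  55, - 49,  -  43, - 40, - 20.25,- 20 ,-88/7, - 58/11,sqrt( 13 )/221, sqrt ( 6)/6, sqrt( 5),23.89,39 , 54, 77 , 39*sqrt( 19) ]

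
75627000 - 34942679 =40684321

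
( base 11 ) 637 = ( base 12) 53A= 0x2FE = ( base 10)766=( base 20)1i6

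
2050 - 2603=-553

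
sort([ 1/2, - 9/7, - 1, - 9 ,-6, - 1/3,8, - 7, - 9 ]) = [ - 9, - 9, - 7, - 6 , - 9/7, - 1, - 1/3,  1/2,8]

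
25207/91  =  277 = 277.00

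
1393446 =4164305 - 2770859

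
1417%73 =30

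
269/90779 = 269/90779=0.00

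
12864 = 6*2144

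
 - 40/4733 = -1 + 4693/4733 = - 0.01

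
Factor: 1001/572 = 2^( - 2)*7^1 = 7/4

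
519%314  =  205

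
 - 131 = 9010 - 9141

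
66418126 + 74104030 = 140522156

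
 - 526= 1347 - 1873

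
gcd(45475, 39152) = 1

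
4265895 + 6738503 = 11004398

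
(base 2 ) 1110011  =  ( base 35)3A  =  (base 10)115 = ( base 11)A5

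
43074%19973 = 3128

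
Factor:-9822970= -2^1*5^1 * 31^1*31687^1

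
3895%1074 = 673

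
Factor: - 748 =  - 2^2*11^1*17^1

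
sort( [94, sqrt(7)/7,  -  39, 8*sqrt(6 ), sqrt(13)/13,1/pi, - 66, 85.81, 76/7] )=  [- 66, - 39,sqrt(13) /13, 1/pi,sqrt( 7)/7, 76/7,  8*sqrt( 6), 85.81,94 ] 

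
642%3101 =642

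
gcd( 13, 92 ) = 1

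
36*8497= 305892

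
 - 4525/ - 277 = 4525/277 = 16.34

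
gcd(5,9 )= 1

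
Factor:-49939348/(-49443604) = 12484837/12360901= 7^( - 1)*23^1*181^1*2999^1*1765843^ ( - 1)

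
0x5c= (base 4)1130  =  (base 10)92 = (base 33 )2q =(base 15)62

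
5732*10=57320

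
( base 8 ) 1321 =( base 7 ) 2050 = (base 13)436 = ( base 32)MH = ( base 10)721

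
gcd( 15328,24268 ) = 4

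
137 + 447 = 584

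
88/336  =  11/42 = 0.26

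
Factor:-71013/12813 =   -  23671/4271 = - 4271^( - 1)*23671^1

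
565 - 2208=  - 1643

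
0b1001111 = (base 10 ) 79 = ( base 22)3d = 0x4f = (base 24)37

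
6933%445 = 258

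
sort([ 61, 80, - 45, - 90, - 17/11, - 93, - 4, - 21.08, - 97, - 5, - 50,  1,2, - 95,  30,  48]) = [ - 97, - 95,-93,-90, - 50,-45, - 21.08,- 5, - 4, - 17/11,1,2, 30,48,61, 80]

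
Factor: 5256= 2^3*3^2 * 73^1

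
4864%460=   264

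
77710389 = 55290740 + 22419649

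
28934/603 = 47  +  593/603 =47.98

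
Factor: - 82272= - 2^5*3^1*857^1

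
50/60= 5/6= 0.83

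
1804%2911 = 1804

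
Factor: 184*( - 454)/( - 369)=83536/369 = 2^4* 3^ ( - 2 )*23^1*41^( - 1 ) * 227^1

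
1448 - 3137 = -1689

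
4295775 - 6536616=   -  2240841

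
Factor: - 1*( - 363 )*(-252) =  - 2^2*3^3*7^1*11^2 = - 91476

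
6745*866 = 5841170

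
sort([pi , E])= [ E, pi ]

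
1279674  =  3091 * 414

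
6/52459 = 6/52459 = 0.00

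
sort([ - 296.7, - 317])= [ - 317,-296.7] 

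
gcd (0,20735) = 20735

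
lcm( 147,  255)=12495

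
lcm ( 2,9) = 18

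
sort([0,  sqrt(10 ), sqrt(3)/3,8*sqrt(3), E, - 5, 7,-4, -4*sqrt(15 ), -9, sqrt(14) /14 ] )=[ - 4*sqrt ( 15 ),-9 , - 5, - 4, 0, sqrt ( 14 ) /14, sqrt( 3 )/3,E  ,  sqrt( 10), 7, 8*sqrt( 3) ] 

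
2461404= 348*7073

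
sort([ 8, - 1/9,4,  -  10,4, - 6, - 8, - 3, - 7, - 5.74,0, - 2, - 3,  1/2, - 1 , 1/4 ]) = [-10, - 8, - 7, - 6,  -  5.74,-3, - 3, - 2, - 1, - 1/9, 0,1/4,1/2,  4, 4, 8]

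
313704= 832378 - 518674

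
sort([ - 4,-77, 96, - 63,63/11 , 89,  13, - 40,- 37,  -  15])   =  [ - 77, - 63, - 40,-37, - 15,-4, 63/11,13,89,96]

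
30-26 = 4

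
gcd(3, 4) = 1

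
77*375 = 28875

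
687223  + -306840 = 380383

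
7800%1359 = 1005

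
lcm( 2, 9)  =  18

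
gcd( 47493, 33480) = 27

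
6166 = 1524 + 4642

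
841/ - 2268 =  - 1  +  1427/2268 = - 0.37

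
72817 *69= 5024373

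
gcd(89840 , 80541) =1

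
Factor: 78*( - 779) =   -  2^1 * 3^1*13^1*19^1*41^1 = - 60762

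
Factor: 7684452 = 2^2*3^2*113^1*1889^1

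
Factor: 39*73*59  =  167973 = 3^1*13^1*59^1*73^1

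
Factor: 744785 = 5^1*148957^1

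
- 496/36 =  - 14 + 2/9 = -13.78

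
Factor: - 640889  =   - 19^1*89^1 * 379^1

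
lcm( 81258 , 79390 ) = 6906930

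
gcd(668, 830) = 2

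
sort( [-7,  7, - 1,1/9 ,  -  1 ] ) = [-7, - 1, - 1,  1/9,7]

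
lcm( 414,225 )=10350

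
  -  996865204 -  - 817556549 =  - 179308655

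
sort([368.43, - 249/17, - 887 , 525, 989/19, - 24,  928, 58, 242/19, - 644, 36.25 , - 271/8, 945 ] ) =[-887, - 644, - 271/8, - 24, - 249/17,242/19, 36.25, 989/19,  58,368.43,525, 928, 945 ] 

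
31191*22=686202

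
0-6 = - 6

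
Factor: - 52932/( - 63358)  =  2^1*3^1*11^1*79^ ( - 1) = 66/79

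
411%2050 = 411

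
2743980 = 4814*570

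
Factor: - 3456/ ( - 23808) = 9/62 = 2^( - 1)*3^2*31^( - 1)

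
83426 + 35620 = 119046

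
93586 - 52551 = 41035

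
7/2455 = 7/2455 = 0.00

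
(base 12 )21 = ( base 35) P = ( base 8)31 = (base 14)1b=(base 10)25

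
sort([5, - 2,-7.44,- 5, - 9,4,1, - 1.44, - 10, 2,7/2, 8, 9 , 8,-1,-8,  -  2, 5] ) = [ - 10,-9, - 8, - 7.44,  -  5, - 2,-2 ,  -  1.44,  -  1,1, 2, 7/2, 4,  5,5, 8,8,9]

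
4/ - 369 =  - 4/369  =  - 0.01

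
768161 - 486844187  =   - 486076026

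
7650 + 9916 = 17566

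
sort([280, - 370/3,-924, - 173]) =[ - 924, - 173, - 370/3,280]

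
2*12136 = 24272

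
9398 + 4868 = 14266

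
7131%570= 291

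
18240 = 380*48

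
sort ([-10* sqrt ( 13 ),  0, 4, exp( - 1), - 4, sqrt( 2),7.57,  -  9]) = [ - 10*sqrt( 13),-9, - 4 , 0, exp(  -  1),sqrt( 2),4, 7.57]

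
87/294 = 29/98= 0.30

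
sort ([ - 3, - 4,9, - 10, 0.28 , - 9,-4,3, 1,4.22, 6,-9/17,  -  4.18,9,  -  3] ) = [ - 10, - 9,-4.18,  -  4, - 4, - 3, - 3,  -  9/17, 0.28, 1, 3,4.22, 6,  9,9]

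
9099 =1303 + 7796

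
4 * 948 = 3792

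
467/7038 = 467/7038=0.07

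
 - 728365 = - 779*935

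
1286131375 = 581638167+704493208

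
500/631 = 500/631 = 0.79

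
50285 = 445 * 113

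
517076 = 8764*59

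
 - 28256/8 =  - 3532 = -3532.00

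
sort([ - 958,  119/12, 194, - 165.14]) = [ - 958, - 165.14,119/12, 194]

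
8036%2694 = 2648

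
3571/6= 3571/6 = 595.17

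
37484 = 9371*4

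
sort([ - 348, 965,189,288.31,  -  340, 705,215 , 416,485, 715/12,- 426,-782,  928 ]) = [-782, - 426,  -  348, - 340, 715/12, 189, 215, 288.31,416,485, 705,928, 965]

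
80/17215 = 16/3443 = 0.00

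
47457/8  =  47457/8 = 5932.12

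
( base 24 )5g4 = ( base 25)55i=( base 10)3268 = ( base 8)6304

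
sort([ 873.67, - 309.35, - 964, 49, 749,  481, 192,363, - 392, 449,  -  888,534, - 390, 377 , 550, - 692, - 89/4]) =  [-964, -888, - 692, - 392, - 390,  -  309.35, - 89/4, 49,192, 363,  377, 449 , 481, 534, 550, 749, 873.67]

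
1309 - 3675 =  -2366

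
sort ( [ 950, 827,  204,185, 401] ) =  [ 185,204,  401, 827,950]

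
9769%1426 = 1213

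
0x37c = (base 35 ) PH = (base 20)24c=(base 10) 892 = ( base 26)188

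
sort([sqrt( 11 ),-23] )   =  [ - 23, sqrt( 11)]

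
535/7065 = 107/1413 = 0.08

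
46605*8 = 372840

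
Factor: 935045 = 5^1 *187009^1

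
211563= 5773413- 5561850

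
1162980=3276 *355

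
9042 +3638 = 12680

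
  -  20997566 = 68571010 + -89568576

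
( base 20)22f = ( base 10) 855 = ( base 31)ri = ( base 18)2B9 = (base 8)1527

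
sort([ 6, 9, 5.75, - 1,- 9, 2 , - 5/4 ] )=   [-9,-5/4,- 1, 2,5.75,  6,9]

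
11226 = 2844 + 8382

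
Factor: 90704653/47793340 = 2^( - 2)*5^( - 1)*7^( - 1)*13^1*59^1*337^( - 1 )*1013^( - 1)*118259^1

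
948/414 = 2 + 20/69 = 2.29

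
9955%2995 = 970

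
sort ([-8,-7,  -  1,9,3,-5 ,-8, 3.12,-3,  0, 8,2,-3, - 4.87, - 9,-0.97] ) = [-9, - 8, - 8,-7,-5, - 4.87, - 3, - 3, - 1,-0.97,0,2,3, 3.12,8,9] 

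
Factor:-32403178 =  - 2^1*263^1 * 61603^1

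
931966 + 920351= 1852317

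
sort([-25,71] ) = [ - 25, 71 ] 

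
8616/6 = 1436 = 1436.00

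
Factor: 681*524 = 2^2*3^1*131^1*227^1 = 356844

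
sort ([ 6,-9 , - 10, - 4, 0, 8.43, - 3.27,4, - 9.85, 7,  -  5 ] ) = [  -  10, - 9.85, - 9,-5, - 4, - 3.27 , 0 , 4, 6 , 7,  8.43] 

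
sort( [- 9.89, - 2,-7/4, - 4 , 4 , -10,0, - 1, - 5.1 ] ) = [ - 10, - 9.89,-5.1,  -  4 , - 2,-7/4, - 1,0,4 ]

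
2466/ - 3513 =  - 822/1171 = - 0.70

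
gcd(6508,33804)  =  4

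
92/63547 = 92/63547 = 0.00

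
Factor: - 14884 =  - 2^2*61^2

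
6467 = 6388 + 79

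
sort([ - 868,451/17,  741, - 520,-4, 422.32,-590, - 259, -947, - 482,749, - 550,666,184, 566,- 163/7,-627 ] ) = [ - 947 , - 868,-627,  -  590, - 550, - 520, - 482,  -  259, - 163/7,-4, 451/17,184,422.32,566,666,  741, 749 ] 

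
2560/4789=2560/4789 = 0.53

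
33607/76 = 33607/76 = 442.20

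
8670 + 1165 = 9835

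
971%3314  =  971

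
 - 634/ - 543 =634/543  =  1.17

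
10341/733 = 14 + 79/733 =14.11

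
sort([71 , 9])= [9,71]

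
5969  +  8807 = 14776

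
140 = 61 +79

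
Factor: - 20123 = -20123^1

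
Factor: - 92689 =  - 59^1*1571^1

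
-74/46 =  - 2 + 9/23 = - 1.61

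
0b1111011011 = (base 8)1733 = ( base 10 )987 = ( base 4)33123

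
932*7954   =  7413128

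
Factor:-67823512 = -2^3*41^1* 206779^1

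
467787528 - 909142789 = - 441355261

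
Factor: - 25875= - 3^2*5^3*23^1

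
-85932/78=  - 14322/13 = -1101.69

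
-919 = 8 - 927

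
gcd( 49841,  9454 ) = 1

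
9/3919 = 9/3919 =0.00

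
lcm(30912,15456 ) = 30912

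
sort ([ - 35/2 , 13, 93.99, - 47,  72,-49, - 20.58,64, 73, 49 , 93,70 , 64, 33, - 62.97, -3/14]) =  [-62.97,  -  49, - 47, - 20.58, - 35/2, - 3/14, 13, 33, 49, 64, 64 , 70, 72, 73, 93, 93.99 ] 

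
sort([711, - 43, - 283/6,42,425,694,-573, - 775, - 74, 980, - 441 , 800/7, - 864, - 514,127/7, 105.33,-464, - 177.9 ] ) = [ - 864, - 775, - 573, - 514, - 464,-441 , - 177.9, - 74, - 283/6, - 43,127/7, 42,  105.33,800/7, 425,  694, 711, 980 ]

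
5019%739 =585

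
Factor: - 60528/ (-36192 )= 2^(-1 )*29^ (-1 )*97^1  =  97/58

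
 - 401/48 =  - 9 + 31/48= - 8.35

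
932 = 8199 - 7267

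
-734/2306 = - 1 + 786/1153 = - 0.32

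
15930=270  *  59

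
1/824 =1/824 = 0.00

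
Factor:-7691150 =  - 2^1*5^2*101^1*1523^1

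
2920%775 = 595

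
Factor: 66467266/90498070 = 5^( - 1)*13^( - 1)*41^( - 1 )*449^1*16979^ (-1 )*74017^1 = 33233633/45249035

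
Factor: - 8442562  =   - 2^1*4221281^1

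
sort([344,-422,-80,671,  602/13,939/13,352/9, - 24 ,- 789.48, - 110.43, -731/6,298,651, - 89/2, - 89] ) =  [ - 789.48, - 422, - 731/6, - 110.43, - 89, -80, - 89/2, - 24,352/9, 602/13, 939/13,298, 344, 651, 671 ] 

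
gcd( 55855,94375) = 5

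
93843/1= 93843 = 93843.00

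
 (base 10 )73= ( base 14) 53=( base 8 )111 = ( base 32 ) 29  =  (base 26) 2L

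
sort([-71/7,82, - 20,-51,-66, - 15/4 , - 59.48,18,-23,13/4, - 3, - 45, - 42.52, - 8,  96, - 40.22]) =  [ - 66, - 59.48,  -  51, - 45,  -  42.52,-40.22, - 23, - 20, - 71/7, - 8,  -  15/4, - 3,13/4,18,82,96 ] 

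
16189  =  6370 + 9819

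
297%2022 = 297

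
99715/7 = 14245 = 14245.00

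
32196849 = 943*34143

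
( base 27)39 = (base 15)60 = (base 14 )66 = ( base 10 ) 90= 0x5A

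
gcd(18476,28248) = 4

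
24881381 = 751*33131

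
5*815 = 4075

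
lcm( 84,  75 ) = 2100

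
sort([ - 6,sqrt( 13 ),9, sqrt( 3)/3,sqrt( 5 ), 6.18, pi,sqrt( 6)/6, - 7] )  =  [-7, - 6, sqrt( 6 )/6, sqrt( 3 )/3,sqrt(5 ),pi,sqrt(13 ), 6.18, 9] 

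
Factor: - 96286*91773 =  - 2^1*3^4*11^1*31^1*103^1 * 1553^1 = - 8836455078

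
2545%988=569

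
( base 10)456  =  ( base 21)10F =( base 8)710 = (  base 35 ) D1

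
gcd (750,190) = 10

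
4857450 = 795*6110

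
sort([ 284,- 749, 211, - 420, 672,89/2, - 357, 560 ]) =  [ - 749, - 420, - 357,89/2,  211,  284, 560, 672]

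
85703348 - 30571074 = 55132274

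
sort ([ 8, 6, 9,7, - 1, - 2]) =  [ - 2, - 1, 6,7, 8,9]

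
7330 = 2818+4512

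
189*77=14553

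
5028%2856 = 2172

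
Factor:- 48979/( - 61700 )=2^( - 2)*5^( - 2 )*7^1*617^( - 1)*6997^1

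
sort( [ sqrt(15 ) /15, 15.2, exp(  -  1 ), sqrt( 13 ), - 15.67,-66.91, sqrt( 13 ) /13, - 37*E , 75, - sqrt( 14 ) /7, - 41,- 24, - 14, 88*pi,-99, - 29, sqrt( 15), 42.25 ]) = [ - 37*E, - 99, - 66.91, - 41, - 29, - 24  , - 15.67, - 14,-sqrt ( 14 ) /7,sqrt( 15 )/15, sqrt (13 )/13, exp( - 1 ), sqrt( 13 ), sqrt( 15), 15.2,42.25,75, 88 * pi] 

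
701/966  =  701/966 = 0.73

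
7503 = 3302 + 4201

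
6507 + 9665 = 16172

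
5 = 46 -41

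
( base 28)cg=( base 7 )1012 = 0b101100000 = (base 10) 352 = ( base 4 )11200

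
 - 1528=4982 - 6510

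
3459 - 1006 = 2453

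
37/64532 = 37/64532 = 0.00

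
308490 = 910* 339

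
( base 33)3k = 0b1110111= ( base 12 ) 9B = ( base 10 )119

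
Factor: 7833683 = 11^1*13^1*29^1 * 1889^1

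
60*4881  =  292860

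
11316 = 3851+7465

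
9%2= 1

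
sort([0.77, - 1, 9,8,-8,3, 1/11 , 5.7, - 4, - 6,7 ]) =[-8, - 6, - 4, - 1,1/11,  0.77,3,5.7,7, 8,9]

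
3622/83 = 43+53/83 =43.64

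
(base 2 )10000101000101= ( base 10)8517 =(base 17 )1c80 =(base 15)27CC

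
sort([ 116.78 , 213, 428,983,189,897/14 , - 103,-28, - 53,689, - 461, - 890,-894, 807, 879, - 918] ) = [-918 , - 894, - 890,-461, -103, - 53, - 28, 897/14 , 116.78 , 189, 213 , 428, 689, 807, 879, 983]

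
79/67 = 79/67 = 1.18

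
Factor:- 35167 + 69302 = 5^1*6827^1 = 34135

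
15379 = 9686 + 5693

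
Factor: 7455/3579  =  5^1*7^1*71^1*1193^(  -  1) = 2485/1193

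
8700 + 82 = 8782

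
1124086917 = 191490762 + 932596155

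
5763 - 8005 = -2242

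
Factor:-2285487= - 3^2*23^1 * 61^1* 181^1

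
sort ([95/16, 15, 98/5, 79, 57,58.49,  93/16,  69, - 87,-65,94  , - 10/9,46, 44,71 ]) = [ - 87, - 65, - 10/9, 93/16,95/16, 15, 98/5, 44, 46,57,58.49, 69, 71 , 79,94]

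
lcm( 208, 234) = 1872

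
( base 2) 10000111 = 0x87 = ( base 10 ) 135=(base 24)5F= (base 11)113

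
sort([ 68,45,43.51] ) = [ 43.51, 45, 68 ]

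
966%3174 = 966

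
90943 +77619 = 168562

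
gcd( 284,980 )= 4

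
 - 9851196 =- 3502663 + -6348533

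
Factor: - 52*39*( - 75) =152100 =2^2*3^2*5^2*13^2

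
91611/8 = 91611/8 = 11451.38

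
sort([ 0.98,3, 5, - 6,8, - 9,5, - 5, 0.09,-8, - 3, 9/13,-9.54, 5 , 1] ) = [ - 9.54, - 9, -8,  -  6,  -  5,-3, 0.09, 9/13, 0.98, 1,3,5,5, 5,8 ]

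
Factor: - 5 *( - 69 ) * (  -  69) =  - 3^2*5^1*23^2 = -23805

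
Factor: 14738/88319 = 2^1 *7^( - 1)*11^(-1)*31^( - 1) * 37^( - 1 )*7369^1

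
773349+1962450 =2735799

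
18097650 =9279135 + 8818515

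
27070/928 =29 + 79/464= 29.17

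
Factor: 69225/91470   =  4615/6098  =  2^( - 1 )*5^1*13^1*71^1*3049^( - 1 )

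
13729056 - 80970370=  - 67241314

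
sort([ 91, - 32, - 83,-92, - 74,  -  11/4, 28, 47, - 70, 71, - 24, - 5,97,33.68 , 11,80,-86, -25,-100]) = [ - 100 ,-92,-86,-83,-74,-70, - 32,  -  25, - 24, -5,  -  11/4 , 11,28,  33.68,47,71,80,91,97]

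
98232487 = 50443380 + 47789107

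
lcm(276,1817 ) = 21804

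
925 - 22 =903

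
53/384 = 53/384 =0.14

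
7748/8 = 968 + 1/2 = 968.50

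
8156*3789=30903084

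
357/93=119/31 =3.84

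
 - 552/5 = -552/5 = - 110.40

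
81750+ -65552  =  16198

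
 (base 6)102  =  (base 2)100110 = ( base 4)212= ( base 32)16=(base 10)38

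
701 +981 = 1682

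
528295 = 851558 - 323263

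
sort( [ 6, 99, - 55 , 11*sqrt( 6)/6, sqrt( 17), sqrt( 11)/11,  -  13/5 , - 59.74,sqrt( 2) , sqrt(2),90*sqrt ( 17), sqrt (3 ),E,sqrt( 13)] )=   [ - 59.74 , - 55, - 13/5, sqrt( 11)/11, sqrt( 2 ), sqrt( 2 ), sqrt(3 ),E,sqrt( 13) , sqrt( 17), 11*  sqrt(6 ) /6, 6, 99, 90*sqrt( 17)]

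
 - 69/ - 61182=23/20394 = 0.00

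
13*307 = 3991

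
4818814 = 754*6391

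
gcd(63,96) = 3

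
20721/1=20721 = 20721.00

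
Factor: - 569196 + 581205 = 3^1*4003^1 =12009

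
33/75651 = 11/25217 = 0.00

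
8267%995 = 307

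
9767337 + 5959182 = 15726519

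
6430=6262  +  168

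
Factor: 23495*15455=5^2 * 11^1*37^1*127^1 * 281^1= 363115225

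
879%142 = 27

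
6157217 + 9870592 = 16027809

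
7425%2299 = 528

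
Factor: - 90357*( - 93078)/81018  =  467236047/4501  =  3^1*7^( - 1)*643^( -1)*5171^1*30119^1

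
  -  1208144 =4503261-5711405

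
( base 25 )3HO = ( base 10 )2324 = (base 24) 40k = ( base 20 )5G4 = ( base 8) 4424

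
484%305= 179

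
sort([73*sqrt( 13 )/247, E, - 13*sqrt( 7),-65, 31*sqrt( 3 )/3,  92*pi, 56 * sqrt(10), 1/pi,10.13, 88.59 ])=[  -  65,-13*sqrt( 7),1/pi , 73 * sqrt( 13) /247,E,10.13, 31*sqrt( 3 )/3, 88.59, 56*sqrt (10), 92*  pi]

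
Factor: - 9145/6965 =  - 7^( - 1 )*31^1*59^1*199^(-1)=- 1829/1393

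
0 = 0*3528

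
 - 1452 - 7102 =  - 8554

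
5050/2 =2525 = 2525.00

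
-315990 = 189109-505099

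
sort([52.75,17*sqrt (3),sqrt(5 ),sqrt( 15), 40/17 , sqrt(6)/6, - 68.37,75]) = [ - 68.37,sqrt( 6) /6,  sqrt (5 ),40/17, sqrt(15),17*sqrt (3 ), 52.75,75] 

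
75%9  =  3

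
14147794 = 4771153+9376641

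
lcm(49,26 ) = 1274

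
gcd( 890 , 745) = 5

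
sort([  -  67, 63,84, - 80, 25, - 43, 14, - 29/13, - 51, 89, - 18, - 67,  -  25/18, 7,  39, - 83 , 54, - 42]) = [ - 83, - 80, - 67, - 67, - 51,-43,- 42, - 18,-29/13, - 25/18,7,  14, 25,39,54, 63, 84, 89]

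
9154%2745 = 919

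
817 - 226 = 591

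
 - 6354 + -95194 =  -101548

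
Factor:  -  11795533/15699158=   -  2^( - 1)*211^1*55903^1 * 7849579^(-1)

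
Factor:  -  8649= - 3^2*31^2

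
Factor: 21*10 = 210= 2^1*3^1*5^1*7^1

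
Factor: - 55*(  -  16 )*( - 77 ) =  - 67760= - 2^4*5^1*7^1*11^2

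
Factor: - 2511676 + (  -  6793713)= - 9305389 = - 37^1*47^1*5351^1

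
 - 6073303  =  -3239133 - 2834170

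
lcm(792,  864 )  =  9504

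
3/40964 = 3/40964=0.00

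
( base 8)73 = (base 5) 214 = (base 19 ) 32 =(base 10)59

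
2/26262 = 1/13131= 0.00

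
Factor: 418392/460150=209196/230075  =  2^2 *3^3*5^(-2 )*13^1*149^1*9203^( - 1 ) 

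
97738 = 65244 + 32494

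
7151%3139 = 873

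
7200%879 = 168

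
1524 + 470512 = 472036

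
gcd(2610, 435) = 435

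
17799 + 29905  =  47704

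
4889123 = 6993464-2104341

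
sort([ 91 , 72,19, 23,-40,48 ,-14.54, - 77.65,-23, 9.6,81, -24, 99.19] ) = [ - 77.65 , - 40,-24,-23,-14.54, 9.6, 19 , 23, 48, 72 , 81,91, 99.19]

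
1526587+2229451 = 3756038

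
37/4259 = 37/4259 = 0.01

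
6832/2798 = 2+618/1399  =  2.44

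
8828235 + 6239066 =15067301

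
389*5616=2184624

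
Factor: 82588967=59^1*1399813^1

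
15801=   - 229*( - 69) 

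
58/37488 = 29/18744 = 0.00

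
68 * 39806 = 2706808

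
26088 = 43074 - 16986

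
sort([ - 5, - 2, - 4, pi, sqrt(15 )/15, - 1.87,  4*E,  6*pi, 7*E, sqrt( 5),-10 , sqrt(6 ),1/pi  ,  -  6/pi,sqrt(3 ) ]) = [ - 10, -5,-4,  -  2, - 6/pi, - 1.87,sqrt(15) /15, 1/pi, sqrt (3 ),sqrt(5 ),sqrt(6 ), pi, 4*E, 6*pi, 7*E ]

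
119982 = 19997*6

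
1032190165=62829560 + 969360605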